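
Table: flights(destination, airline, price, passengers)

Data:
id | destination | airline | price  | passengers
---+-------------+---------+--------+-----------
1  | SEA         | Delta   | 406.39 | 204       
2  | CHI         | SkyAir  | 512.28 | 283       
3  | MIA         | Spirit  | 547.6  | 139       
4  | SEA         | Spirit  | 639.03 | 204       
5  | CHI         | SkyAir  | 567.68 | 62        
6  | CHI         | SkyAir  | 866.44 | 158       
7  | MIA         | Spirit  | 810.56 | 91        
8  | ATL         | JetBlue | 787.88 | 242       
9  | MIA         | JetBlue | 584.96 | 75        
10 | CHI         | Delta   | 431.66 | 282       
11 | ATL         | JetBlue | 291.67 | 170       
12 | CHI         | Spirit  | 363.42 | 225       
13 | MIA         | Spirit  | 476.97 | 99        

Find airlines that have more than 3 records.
SELECT airline, COUNT(*) as cnt
FROM flights
GROUP BY airline
HAVING COUNT(*) > 3

Result:
  Spirit: 5

Note: HAVING filters groups after aggregation, WHERE filters rows before.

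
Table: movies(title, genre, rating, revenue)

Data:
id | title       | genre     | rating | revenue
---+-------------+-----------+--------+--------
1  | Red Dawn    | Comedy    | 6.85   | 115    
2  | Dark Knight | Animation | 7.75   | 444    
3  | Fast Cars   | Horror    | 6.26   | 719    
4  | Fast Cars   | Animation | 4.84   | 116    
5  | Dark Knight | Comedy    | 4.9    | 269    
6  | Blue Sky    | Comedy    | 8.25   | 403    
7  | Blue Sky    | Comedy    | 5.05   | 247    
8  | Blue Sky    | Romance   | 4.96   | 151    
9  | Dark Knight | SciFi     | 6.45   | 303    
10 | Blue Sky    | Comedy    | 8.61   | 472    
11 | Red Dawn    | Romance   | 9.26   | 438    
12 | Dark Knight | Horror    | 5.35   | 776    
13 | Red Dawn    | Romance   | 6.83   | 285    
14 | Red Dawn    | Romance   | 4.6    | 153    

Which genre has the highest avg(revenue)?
SELECT genre, AVG(revenue) as val
FROM movies
GROUP BY genre
ORDER BY val DESC
LIMIT 1

Result: Horror with avg(revenue) = 747.50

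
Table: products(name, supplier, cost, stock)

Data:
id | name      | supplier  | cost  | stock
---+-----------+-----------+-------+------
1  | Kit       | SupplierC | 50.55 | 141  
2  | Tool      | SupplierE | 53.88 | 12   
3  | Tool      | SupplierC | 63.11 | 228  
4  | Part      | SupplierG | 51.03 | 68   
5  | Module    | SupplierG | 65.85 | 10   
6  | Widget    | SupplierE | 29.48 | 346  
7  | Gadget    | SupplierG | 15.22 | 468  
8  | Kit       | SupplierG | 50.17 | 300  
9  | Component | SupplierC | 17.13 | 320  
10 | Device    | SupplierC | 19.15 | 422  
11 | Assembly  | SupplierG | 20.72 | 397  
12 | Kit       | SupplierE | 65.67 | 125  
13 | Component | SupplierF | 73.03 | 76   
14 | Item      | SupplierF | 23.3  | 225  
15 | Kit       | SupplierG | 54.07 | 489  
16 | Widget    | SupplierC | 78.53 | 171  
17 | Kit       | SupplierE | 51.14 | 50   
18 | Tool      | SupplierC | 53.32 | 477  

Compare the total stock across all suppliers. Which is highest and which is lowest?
SELECT supplier, SUM(stock)
FROM products
GROUP BY supplier
ORDER BY SUM(stock)

All groups:
  SupplierF: 301
  SupplierE: 533
  SupplierG: 1732
  SupplierC: 1759

Highest: SupplierC (1759)
Lowest: SupplierF (301)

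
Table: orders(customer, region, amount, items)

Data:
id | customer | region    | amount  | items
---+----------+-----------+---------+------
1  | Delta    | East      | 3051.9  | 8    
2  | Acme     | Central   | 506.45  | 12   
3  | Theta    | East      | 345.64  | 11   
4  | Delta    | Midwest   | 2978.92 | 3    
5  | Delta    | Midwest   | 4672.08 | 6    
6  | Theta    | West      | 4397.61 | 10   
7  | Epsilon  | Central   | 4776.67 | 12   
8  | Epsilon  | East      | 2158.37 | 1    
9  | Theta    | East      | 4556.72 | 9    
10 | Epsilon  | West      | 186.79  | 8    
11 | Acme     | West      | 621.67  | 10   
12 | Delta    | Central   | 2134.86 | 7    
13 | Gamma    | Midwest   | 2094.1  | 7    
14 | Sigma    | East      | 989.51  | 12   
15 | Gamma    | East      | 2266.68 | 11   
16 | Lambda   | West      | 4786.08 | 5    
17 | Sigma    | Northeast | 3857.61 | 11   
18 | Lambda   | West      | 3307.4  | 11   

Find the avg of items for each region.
SELECT region, AVG(items) as result
FROM orders
GROUP BY region

Result:
  Central: 10.33
  East: 8.67
  Midwest: 5.33
  Northeast: 11.00
  West: 8.80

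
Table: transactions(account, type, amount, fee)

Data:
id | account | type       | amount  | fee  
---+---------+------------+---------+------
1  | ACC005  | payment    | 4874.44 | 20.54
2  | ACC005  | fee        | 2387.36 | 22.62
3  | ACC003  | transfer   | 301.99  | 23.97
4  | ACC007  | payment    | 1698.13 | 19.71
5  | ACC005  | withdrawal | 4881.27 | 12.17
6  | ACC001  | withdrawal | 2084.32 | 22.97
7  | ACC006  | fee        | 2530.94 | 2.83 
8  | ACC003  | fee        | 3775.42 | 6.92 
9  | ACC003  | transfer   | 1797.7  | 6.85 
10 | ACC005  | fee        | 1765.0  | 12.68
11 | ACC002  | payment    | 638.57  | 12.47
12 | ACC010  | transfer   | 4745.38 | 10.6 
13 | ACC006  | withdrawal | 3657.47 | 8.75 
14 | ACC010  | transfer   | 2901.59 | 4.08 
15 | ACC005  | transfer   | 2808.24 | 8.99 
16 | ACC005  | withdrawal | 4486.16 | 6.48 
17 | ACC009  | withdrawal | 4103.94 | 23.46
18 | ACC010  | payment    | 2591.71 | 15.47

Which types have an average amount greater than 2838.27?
SELECT type, AVG(amount)
FROM transactions
GROUP BY type
HAVING AVG(amount) > 2838.27

Result:
  withdrawal: avg=3842.63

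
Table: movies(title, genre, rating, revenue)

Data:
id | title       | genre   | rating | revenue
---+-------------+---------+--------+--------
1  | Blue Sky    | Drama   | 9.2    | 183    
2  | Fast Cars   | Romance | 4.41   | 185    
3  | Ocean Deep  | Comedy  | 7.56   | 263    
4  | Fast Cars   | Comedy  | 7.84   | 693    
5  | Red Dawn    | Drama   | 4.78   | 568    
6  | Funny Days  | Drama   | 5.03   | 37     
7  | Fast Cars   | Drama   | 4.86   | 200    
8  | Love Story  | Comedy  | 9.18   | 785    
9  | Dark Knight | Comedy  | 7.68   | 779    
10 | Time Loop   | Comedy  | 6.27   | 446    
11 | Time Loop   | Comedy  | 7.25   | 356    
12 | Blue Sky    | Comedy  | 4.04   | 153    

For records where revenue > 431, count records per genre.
SELECT genre, COUNT(*)
FROM movies
WHERE revenue > 431
GROUP BY genre

Note: WHERE filters rows before grouping.

Result:
  Comedy: 4
  Drama: 1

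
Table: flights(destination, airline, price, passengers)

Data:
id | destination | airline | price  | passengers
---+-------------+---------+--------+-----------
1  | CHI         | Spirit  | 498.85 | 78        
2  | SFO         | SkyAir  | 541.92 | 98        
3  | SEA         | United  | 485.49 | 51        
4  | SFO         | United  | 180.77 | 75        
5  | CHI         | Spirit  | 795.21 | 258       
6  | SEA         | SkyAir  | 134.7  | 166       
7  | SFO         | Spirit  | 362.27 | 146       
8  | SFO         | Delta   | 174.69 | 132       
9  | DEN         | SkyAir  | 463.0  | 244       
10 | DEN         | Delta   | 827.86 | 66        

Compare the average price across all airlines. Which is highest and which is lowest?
SELECT airline, AVG(price)
FROM flights
GROUP BY airline
ORDER BY AVG(price)

All groups:
  United: 333.13
  SkyAir: 379.87
  Delta: 501.28
  Spirit: 552.11

Highest: Spirit (552.11)
Lowest: United (333.13)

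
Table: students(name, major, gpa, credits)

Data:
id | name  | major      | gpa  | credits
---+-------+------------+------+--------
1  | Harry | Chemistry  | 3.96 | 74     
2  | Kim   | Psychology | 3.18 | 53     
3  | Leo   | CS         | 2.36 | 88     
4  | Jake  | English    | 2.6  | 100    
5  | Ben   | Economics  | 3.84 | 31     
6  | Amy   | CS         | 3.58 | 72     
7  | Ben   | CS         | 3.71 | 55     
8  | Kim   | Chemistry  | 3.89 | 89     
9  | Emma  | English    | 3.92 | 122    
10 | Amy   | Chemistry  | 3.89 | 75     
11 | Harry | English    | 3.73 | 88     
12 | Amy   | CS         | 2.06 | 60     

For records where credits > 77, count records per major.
SELECT major, COUNT(*)
FROM students
WHERE credits > 77
GROUP BY major

Note: WHERE filters rows before grouping.

Result:
  CS: 1
  Chemistry: 1
  English: 3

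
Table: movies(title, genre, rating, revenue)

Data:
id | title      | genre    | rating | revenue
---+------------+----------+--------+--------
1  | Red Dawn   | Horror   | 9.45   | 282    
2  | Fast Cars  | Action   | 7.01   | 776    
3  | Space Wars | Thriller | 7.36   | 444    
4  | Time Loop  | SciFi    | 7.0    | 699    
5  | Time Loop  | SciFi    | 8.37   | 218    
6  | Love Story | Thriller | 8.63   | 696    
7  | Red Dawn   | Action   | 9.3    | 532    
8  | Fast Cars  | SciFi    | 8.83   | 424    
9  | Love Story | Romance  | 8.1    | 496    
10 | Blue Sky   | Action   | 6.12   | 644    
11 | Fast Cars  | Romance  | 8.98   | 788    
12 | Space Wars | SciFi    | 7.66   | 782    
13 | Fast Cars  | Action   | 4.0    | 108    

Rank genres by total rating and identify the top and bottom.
SELECT genre, SUM(rating)
FROM movies
GROUP BY genre
ORDER BY SUM(rating)

All groups:
  Horror: 9.45
  Thriller: 15.99
  Romance: 17.08
  Action: 26.43
  SciFi: 31.86

Highest: SciFi (31.86)
Lowest: Horror (9.45)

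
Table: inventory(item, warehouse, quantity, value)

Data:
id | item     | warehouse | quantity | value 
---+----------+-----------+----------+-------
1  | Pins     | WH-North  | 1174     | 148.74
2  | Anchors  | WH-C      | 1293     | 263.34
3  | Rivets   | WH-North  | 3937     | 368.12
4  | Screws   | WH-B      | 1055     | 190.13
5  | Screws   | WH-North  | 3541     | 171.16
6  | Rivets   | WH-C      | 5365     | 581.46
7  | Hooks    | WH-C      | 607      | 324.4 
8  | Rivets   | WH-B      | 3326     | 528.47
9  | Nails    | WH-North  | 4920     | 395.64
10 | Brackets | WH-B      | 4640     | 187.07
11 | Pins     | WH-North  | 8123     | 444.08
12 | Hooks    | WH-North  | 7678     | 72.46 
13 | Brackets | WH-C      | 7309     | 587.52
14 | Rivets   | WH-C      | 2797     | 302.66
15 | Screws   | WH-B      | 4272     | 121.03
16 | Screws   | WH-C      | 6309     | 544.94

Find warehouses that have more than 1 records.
SELECT warehouse, COUNT(*) as cnt
FROM inventory
GROUP BY warehouse
HAVING COUNT(*) > 1

Result:
  WH-B: 4
  WH-C: 6
  WH-North: 6

Note: HAVING filters groups after aggregation, WHERE filters rows before.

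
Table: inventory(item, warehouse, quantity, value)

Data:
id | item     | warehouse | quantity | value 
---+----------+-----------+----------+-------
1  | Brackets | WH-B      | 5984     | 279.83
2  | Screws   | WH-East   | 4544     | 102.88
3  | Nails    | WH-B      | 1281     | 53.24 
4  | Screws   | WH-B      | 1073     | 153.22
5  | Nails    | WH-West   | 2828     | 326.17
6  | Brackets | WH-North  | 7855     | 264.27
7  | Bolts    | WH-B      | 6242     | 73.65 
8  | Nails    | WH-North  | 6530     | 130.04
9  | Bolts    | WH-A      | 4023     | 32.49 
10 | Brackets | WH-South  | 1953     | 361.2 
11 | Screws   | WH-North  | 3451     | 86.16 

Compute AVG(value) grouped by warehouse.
SELECT warehouse, AVG(value) as result
FROM inventory
GROUP BY warehouse

Result:
  WH-A: 32.49
  WH-B: 139.99
  WH-East: 102.88
  WH-North: 160.16
  WH-South: 361.20
  WH-West: 326.17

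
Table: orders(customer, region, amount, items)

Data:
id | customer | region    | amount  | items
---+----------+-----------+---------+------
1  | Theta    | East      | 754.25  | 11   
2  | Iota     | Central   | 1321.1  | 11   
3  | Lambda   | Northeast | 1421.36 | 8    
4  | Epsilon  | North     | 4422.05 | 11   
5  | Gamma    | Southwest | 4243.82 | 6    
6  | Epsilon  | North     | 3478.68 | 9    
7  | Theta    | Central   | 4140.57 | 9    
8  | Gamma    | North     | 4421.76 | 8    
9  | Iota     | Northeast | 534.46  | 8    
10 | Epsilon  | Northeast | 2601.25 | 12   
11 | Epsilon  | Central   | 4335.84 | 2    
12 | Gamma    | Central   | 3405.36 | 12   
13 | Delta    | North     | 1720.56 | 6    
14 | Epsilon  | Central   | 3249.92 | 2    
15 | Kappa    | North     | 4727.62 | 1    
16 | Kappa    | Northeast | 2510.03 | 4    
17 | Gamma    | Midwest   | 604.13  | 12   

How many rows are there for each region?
SELECT region, COUNT(*) as count
FROM orders
GROUP BY region

Result:
  Central: 5
  East: 1
  Midwest: 1
  North: 5
  Northeast: 4
  Southwest: 1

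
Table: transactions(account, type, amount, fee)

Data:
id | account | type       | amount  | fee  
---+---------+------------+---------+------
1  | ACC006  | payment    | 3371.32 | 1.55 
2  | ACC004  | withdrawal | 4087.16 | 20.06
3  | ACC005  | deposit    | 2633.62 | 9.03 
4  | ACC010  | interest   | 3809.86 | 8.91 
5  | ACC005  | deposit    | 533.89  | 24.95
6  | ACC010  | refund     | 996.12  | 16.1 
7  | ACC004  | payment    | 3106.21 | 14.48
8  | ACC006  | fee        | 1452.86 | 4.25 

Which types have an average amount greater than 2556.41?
SELECT type, AVG(amount)
FROM transactions
GROUP BY type
HAVING AVG(amount) > 2556.41

Result:
  interest: avg=3809.86
  payment: avg=3238.77
  withdrawal: avg=4087.16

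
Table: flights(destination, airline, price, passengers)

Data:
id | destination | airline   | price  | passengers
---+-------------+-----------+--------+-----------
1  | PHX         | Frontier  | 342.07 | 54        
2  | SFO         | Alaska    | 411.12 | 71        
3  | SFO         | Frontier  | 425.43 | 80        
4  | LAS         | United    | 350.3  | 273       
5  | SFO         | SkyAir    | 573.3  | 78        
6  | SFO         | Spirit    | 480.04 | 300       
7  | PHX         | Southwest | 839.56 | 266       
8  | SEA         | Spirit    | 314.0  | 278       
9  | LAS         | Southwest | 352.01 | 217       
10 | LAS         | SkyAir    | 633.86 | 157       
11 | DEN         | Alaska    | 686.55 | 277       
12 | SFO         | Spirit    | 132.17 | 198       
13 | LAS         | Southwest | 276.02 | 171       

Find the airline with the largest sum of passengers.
SELECT airline, SUM(passengers) as val
FROM flights
GROUP BY airline
ORDER BY val DESC
LIMIT 1

Result: Spirit with sum(passengers) = 776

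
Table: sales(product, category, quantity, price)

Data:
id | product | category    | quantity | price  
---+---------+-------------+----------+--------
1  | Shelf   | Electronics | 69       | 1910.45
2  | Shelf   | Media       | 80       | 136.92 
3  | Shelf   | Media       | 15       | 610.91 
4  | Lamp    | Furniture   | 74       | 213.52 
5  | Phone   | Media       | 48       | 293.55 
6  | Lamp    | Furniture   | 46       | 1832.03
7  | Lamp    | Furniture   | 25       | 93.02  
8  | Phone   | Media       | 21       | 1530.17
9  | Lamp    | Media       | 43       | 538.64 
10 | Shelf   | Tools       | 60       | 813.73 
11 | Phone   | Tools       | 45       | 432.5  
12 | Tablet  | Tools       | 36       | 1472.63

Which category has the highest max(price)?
SELECT category, MAX(price) as val
FROM sales
GROUP BY category
ORDER BY val DESC
LIMIT 1

Result: Electronics with max(price) = 1910.45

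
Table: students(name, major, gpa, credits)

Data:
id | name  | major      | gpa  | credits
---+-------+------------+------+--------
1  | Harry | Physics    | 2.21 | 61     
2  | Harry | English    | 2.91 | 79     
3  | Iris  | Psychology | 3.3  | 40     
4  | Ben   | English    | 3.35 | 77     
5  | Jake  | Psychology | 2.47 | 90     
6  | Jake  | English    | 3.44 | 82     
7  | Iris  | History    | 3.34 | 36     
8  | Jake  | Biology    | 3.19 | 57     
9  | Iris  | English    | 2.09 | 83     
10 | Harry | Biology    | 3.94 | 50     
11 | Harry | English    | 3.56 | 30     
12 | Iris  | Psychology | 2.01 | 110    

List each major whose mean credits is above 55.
SELECT major, AVG(credits)
FROM students
GROUP BY major
HAVING AVG(credits) > 55

Result:
  English: avg=70.20
  Physics: avg=61.00
  Psychology: avg=80.00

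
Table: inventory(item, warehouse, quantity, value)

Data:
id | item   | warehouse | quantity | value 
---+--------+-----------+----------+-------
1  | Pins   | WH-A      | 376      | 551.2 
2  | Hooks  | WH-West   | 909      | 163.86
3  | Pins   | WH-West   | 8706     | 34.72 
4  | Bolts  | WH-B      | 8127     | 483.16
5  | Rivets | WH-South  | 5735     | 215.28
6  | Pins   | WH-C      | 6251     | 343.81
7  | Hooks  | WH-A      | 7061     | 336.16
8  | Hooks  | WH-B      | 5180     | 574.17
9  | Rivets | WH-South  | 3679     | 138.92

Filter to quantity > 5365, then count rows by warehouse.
SELECT warehouse, COUNT(*)
FROM inventory
WHERE quantity > 5365
GROUP BY warehouse

Note: WHERE filters rows before grouping.

Result:
  WH-A: 1
  WH-B: 1
  WH-C: 1
  WH-South: 1
  WH-West: 1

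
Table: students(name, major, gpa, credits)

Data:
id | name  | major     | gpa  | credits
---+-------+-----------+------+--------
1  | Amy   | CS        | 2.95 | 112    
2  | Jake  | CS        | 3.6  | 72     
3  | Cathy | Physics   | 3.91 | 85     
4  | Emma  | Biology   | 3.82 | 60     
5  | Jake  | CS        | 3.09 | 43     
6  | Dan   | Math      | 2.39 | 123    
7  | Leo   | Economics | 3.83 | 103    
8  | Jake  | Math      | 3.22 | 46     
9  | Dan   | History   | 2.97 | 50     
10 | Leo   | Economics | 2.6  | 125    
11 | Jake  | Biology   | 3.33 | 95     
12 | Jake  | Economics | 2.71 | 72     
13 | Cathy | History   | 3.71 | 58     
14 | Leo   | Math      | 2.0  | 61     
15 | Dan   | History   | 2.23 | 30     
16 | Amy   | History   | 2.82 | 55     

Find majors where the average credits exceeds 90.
SELECT major, AVG(credits)
FROM students
GROUP BY major
HAVING AVG(credits) > 90

Result:
  Economics: avg=100.00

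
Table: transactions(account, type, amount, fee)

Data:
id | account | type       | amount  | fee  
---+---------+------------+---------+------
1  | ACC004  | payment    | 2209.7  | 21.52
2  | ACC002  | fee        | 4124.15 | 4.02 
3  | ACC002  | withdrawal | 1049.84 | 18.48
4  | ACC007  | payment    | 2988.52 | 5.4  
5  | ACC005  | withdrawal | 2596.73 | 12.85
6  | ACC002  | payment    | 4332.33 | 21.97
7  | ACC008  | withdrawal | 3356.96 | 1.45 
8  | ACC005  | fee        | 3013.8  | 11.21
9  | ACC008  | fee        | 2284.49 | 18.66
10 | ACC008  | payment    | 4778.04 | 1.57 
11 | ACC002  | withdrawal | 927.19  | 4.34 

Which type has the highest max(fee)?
SELECT type, MAX(fee) as val
FROM transactions
GROUP BY type
ORDER BY val DESC
LIMIT 1

Result: payment with max(fee) = 21.97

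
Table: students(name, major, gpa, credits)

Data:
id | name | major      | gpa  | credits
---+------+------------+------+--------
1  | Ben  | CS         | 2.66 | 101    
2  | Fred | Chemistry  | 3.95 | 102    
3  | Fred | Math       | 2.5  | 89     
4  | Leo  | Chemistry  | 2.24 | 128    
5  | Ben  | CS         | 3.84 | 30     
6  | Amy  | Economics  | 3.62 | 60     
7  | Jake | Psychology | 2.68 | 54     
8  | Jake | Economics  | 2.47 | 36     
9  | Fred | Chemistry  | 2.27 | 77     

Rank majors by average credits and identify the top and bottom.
SELECT major, AVG(credits)
FROM students
GROUP BY major
ORDER BY AVG(credits)

All groups:
  Economics: 48.00
  Psychology: 54.00
  CS: 65.50
  Math: 89.00
  Chemistry: 102.33

Highest: Chemistry (102.33)
Lowest: Economics (48.00)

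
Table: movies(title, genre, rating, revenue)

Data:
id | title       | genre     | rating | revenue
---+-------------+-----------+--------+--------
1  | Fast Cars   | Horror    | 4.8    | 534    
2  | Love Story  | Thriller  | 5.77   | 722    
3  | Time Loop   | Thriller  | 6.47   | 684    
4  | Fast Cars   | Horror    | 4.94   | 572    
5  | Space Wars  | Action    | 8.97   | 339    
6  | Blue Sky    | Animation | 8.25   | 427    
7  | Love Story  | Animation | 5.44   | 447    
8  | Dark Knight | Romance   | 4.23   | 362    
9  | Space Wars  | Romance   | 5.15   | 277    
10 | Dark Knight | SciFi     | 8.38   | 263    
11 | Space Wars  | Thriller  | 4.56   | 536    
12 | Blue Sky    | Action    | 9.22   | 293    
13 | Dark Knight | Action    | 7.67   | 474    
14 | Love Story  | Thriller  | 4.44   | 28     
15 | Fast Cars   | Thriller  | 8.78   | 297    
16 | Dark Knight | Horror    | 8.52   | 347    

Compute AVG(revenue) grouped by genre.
SELECT genre, AVG(revenue) as result
FROM movies
GROUP BY genre

Result:
  Action: 368.67
  Animation: 437.00
  Horror: 484.33
  Romance: 319.50
  SciFi: 263.00
  Thriller: 453.40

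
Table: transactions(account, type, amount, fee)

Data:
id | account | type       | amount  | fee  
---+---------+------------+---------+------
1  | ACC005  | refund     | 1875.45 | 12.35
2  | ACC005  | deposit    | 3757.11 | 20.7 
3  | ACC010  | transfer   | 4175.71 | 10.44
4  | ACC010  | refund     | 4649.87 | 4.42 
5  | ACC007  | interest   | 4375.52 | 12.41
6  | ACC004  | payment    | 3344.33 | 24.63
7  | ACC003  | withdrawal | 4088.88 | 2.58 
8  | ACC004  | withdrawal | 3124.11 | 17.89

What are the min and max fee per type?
SELECT type, MIN(fee), MAX(fee)
FROM transactions
GROUP BY type

Result:
  deposit: min=20.70, max=20.70
  interest: min=12.41, max=12.41
  payment: min=24.63, max=24.63
  refund: min=4.42, max=12.35
  transfer: min=10.44, max=10.44
  withdrawal: min=2.58, max=17.89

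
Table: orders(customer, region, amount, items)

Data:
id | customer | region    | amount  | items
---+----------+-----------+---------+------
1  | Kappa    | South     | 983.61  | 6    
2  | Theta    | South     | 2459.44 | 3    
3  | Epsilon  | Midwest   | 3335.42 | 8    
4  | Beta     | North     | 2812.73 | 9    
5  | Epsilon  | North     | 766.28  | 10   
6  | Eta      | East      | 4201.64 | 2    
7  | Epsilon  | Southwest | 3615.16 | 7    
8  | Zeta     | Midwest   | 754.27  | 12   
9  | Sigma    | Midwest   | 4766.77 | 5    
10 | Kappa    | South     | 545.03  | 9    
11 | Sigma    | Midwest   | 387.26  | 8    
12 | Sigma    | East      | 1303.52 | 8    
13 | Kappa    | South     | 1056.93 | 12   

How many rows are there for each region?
SELECT region, COUNT(*) as count
FROM orders
GROUP BY region

Result:
  East: 2
  Midwest: 4
  North: 2
  South: 4
  Southwest: 1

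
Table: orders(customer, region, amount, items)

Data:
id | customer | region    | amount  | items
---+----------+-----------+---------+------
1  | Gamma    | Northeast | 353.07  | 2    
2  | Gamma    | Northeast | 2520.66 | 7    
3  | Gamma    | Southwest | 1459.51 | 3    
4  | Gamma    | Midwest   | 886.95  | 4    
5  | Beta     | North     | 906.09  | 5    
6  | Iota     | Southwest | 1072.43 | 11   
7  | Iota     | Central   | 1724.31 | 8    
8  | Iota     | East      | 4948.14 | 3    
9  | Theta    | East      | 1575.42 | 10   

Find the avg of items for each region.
SELECT region, AVG(items) as result
FROM orders
GROUP BY region

Result:
  Central: 8.00
  East: 6.50
  Midwest: 4.00
  North: 5.00
  Northeast: 4.50
  Southwest: 7.00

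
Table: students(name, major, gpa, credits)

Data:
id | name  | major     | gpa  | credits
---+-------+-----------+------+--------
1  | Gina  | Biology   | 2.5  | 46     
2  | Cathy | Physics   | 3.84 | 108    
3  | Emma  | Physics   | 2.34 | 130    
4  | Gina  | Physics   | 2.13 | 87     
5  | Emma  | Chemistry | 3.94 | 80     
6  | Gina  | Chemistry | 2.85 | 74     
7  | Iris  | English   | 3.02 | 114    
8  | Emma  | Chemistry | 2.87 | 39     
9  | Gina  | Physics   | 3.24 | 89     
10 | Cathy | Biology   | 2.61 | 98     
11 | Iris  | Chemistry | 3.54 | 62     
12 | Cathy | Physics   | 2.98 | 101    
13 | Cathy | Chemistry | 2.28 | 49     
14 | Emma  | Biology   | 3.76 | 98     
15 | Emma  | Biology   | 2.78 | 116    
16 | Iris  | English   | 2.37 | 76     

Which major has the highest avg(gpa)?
SELECT major, AVG(gpa) as val
FROM students
GROUP BY major
ORDER BY val DESC
LIMIT 1

Result: Chemistry with avg(gpa) = 3.10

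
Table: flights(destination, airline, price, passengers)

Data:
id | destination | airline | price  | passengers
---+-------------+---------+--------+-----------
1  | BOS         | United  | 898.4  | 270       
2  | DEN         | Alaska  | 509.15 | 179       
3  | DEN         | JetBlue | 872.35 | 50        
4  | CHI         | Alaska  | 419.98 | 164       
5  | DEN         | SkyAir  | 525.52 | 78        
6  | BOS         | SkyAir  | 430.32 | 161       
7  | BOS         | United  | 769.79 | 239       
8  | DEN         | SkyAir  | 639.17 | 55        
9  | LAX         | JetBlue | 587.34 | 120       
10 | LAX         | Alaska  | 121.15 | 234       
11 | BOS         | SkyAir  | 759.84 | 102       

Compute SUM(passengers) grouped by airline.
SELECT airline, SUM(passengers) as result
FROM flights
GROUP BY airline

Result:
  Alaska: 577
  JetBlue: 170
  SkyAir: 396
  United: 509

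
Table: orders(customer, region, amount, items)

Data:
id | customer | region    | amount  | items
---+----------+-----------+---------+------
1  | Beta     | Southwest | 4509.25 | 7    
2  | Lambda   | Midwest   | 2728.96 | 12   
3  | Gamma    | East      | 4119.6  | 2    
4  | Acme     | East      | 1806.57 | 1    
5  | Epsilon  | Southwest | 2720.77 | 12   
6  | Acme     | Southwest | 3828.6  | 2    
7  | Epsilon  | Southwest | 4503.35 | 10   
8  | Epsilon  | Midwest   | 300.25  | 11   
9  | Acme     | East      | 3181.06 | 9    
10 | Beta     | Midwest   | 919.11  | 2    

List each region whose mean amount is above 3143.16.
SELECT region, AVG(amount)
FROM orders
GROUP BY region
HAVING AVG(amount) > 3143.16

Result:
  Southwest: avg=3890.49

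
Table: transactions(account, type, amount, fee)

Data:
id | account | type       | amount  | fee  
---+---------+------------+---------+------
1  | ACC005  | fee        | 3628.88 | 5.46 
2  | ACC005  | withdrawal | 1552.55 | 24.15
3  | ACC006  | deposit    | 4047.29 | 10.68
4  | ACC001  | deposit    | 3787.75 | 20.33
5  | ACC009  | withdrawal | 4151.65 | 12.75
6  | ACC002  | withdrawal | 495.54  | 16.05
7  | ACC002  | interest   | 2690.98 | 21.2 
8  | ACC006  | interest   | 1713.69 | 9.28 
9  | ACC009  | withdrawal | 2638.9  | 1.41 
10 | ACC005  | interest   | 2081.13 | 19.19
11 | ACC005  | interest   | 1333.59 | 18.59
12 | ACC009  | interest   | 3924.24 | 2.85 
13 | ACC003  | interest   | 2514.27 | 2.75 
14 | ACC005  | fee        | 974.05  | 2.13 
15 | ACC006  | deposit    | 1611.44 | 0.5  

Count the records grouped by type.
SELECT type, COUNT(*) as count
FROM transactions
GROUP BY type

Result:
  deposit: 3
  fee: 2
  interest: 6
  withdrawal: 4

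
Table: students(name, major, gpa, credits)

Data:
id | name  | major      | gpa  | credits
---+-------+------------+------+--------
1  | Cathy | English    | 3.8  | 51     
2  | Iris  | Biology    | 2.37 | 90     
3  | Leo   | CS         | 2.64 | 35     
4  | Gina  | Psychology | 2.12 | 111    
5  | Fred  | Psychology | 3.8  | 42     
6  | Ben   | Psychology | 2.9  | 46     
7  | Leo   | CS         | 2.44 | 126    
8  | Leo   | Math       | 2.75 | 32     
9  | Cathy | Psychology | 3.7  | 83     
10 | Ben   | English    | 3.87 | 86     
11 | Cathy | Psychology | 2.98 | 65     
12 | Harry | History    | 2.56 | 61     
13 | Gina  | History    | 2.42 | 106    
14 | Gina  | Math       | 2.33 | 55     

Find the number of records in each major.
SELECT major, COUNT(*) as count
FROM students
GROUP BY major

Result:
  Biology: 1
  CS: 2
  English: 2
  History: 2
  Math: 2
  Psychology: 5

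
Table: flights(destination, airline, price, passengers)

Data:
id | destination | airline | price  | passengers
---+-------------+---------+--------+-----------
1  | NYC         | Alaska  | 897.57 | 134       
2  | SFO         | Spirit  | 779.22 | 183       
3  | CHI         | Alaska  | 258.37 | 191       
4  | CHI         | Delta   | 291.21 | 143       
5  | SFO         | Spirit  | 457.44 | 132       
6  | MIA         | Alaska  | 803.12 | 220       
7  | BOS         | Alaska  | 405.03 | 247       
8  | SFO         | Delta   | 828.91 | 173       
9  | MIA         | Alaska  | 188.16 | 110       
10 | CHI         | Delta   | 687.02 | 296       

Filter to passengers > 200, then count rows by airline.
SELECT airline, COUNT(*)
FROM flights
WHERE passengers > 200
GROUP BY airline

Note: WHERE filters rows before grouping.

Result:
  Alaska: 2
  Delta: 1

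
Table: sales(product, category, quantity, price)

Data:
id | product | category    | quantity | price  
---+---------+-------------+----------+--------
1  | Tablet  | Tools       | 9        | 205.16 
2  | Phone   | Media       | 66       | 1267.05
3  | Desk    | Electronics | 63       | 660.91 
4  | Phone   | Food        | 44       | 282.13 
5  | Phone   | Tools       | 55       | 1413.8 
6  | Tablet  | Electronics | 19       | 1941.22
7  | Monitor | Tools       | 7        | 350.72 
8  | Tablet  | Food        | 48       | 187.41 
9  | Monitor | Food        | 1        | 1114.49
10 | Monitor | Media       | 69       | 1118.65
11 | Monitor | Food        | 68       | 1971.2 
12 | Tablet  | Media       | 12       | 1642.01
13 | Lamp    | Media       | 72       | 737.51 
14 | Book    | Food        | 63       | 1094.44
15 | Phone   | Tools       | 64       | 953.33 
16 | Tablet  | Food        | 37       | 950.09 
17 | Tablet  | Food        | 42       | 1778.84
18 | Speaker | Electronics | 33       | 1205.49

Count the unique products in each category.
SELECT category, COUNT(DISTINCT product)
FROM sales
GROUP BY category

Result:
  Electronics: 3 distinct
  Food: 4 distinct
  Media: 4 distinct
  Tools: 3 distinct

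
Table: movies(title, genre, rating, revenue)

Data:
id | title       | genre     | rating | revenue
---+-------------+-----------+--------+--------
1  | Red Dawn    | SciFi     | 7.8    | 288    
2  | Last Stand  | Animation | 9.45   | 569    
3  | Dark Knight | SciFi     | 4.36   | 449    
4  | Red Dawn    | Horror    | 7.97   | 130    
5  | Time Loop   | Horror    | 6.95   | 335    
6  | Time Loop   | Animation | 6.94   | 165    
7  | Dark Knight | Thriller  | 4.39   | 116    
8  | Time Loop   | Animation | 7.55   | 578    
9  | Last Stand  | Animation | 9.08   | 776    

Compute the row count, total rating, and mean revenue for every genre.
SELECT genre,
       COUNT(*) as cnt,
       SUM(rating) as total_rating,
       AVG(revenue) as avg_revenue
FROM movies
GROUP BY genre

Result:
  Animation: 4 records, 33.02 total rating, 522.00 avg revenue
  Horror: 2 records, 14.92 total rating, 232.50 avg revenue
  SciFi: 2 records, 12.16 total rating, 368.50 avg revenue
  Thriller: 1 records, 4.39 total rating, 116.00 avg revenue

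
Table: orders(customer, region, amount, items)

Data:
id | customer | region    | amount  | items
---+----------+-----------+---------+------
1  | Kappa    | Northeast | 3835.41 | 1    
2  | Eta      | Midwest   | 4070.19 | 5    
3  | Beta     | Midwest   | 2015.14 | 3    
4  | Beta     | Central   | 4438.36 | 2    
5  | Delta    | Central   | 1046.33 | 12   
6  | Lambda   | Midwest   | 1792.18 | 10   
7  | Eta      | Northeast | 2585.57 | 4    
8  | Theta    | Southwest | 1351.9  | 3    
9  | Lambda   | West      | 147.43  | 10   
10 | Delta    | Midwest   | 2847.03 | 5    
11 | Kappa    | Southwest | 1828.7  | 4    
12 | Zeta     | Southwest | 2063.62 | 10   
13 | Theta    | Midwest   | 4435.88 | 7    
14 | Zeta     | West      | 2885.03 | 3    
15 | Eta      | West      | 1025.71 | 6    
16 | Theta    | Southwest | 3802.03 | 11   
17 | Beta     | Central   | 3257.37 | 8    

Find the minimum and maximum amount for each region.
SELECT region, MIN(amount), MAX(amount)
FROM orders
GROUP BY region

Result:
  Central: min=1046.33, max=4438.36
  Midwest: min=1792.18, max=4435.88
  Northeast: min=2585.57, max=3835.41
  Southwest: min=1351.90, max=3802.03
  West: min=147.43, max=2885.03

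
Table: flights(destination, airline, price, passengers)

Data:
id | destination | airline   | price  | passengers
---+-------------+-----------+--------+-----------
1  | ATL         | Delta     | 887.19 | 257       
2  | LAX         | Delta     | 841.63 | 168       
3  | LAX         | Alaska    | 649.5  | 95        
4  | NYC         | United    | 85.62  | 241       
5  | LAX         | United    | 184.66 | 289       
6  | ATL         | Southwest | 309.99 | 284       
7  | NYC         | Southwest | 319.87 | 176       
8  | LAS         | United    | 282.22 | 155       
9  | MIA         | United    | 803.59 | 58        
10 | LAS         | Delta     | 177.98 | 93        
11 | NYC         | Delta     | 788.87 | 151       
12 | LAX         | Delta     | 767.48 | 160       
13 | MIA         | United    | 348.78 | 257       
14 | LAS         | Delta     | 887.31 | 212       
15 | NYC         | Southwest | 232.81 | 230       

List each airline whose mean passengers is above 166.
SELECT airline, AVG(passengers)
FROM flights
GROUP BY airline
HAVING AVG(passengers) > 166

Result:
  Delta: avg=173.50
  Southwest: avg=230.00
  United: avg=200.00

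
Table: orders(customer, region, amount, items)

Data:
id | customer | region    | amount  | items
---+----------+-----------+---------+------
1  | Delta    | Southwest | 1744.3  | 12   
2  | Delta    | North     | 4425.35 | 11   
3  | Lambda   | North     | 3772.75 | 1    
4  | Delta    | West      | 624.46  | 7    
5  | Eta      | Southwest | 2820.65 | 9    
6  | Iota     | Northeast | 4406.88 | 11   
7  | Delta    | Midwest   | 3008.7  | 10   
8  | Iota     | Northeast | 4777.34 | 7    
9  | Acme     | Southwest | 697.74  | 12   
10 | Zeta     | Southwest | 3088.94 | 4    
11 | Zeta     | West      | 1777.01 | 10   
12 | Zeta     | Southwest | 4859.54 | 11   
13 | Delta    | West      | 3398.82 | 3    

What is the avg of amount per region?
SELECT region, AVG(amount) as result
FROM orders
GROUP BY region

Result:
  Midwest: 3008.70
  North: 4099.05
  Northeast: 4592.11
  Southwest: 2642.23
  West: 1933.43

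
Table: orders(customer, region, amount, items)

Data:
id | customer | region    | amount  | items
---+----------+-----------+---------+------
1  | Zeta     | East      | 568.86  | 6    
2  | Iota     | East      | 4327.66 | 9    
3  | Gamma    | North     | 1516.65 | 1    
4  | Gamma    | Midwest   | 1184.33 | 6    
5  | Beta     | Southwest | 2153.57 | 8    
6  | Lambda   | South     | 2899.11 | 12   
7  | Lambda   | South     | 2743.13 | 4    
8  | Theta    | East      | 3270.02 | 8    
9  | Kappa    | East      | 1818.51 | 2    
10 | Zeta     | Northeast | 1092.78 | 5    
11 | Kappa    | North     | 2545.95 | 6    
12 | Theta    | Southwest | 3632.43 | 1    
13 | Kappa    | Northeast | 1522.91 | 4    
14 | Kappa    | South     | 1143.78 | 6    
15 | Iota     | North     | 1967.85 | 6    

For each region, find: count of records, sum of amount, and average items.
SELECT region,
       COUNT(*) as cnt,
       SUM(amount) as total_amount,
       AVG(items) as avg_items
FROM orders
GROUP BY region

Result:
  East: 4 records, 9985.05 total amount, 6.25 avg items
  Midwest: 1 records, 1184.33 total amount, 6.00 avg items
  North: 3 records, 6030.45 total amount, 4.33 avg items
  Northeast: 2 records, 2615.69 total amount, 4.50 avg items
  South: 3 records, 6786.02 total amount, 7.33 avg items
  Southwest: 2 records, 5786.00 total amount, 4.50 avg items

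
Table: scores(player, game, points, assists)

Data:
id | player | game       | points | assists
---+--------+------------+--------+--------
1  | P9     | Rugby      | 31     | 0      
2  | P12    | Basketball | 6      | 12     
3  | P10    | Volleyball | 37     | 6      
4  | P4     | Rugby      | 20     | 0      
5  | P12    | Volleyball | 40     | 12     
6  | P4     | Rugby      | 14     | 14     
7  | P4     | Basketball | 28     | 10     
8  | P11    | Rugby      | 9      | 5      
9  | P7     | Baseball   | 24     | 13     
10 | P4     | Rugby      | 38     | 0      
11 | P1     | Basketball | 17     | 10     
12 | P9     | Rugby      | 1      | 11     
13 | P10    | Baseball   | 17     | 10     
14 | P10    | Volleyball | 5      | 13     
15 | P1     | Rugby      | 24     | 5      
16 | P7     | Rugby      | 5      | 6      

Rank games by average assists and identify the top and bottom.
SELECT game, AVG(assists)
FROM scores
GROUP BY game
ORDER BY AVG(assists)

All groups:
  Rugby: 5.13
  Volleyball: 10.33
  Basketball: 10.67
  Baseball: 11.50

Highest: Baseball (11.50)
Lowest: Rugby (5.13)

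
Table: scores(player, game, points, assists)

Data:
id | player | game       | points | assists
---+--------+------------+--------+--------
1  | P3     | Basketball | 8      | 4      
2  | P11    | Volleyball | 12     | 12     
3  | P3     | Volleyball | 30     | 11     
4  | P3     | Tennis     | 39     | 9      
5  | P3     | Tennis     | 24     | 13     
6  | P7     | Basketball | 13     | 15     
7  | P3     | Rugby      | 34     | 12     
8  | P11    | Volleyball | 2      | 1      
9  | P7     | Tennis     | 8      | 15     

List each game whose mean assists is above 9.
SELECT game, AVG(assists)
FROM scores
GROUP BY game
HAVING AVG(assists) > 9

Result:
  Basketball: avg=9.50
  Rugby: avg=12.00
  Tennis: avg=12.33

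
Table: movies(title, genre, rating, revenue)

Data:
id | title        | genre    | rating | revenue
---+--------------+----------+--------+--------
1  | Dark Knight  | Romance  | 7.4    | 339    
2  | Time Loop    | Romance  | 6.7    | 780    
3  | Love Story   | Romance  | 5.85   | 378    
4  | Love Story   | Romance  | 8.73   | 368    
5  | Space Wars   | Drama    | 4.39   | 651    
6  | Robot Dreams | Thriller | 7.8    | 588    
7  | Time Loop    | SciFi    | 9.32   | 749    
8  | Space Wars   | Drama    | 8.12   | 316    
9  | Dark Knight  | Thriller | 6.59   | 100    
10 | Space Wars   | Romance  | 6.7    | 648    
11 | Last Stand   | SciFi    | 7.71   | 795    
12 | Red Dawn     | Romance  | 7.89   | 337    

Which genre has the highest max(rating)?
SELECT genre, MAX(rating) as val
FROM movies
GROUP BY genre
ORDER BY val DESC
LIMIT 1

Result: SciFi with max(rating) = 9.32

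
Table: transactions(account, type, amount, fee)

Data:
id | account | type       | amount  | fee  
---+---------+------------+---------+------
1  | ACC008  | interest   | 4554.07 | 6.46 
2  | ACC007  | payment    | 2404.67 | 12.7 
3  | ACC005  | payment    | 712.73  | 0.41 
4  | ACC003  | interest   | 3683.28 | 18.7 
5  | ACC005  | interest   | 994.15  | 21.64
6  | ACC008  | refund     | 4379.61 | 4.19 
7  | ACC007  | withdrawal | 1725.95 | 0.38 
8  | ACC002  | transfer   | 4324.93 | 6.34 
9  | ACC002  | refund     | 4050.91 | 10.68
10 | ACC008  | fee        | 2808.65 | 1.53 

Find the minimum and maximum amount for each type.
SELECT type, MIN(amount), MAX(amount)
FROM transactions
GROUP BY type

Result:
  fee: min=2808.65, max=2808.65
  interest: min=994.15, max=4554.07
  payment: min=712.73, max=2404.67
  refund: min=4050.91, max=4379.61
  transfer: min=4324.93, max=4324.93
  withdrawal: min=1725.95, max=1725.95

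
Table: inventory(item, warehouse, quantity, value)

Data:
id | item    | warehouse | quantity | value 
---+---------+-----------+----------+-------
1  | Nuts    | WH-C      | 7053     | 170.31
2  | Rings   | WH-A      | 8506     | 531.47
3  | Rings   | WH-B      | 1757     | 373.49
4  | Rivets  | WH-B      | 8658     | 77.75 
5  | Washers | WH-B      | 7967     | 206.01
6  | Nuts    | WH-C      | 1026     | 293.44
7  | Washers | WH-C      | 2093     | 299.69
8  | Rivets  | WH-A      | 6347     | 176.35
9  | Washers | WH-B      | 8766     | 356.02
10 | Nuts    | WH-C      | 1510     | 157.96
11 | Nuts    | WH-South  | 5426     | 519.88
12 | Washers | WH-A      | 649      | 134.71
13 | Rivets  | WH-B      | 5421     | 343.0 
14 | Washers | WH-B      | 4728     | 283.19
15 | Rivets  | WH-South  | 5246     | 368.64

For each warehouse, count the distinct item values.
SELECT warehouse, COUNT(DISTINCT item)
FROM inventory
GROUP BY warehouse

Result:
  WH-A: 3 distinct
  WH-B: 3 distinct
  WH-C: 2 distinct
  WH-South: 2 distinct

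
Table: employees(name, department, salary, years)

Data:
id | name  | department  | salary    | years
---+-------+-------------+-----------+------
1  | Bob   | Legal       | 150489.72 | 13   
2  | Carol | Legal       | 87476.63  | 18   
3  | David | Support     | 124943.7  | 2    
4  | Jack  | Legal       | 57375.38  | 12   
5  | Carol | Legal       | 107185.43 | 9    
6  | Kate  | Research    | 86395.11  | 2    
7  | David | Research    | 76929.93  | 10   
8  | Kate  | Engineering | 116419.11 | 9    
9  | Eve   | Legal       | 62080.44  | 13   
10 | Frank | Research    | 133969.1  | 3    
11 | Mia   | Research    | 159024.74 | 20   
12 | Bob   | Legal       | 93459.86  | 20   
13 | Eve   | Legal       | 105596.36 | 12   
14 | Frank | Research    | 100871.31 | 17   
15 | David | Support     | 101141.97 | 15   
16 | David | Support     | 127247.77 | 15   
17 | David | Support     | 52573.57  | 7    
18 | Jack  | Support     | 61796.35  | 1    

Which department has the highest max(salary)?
SELECT department, MAX(salary) as val
FROM employees
GROUP BY department
ORDER BY val DESC
LIMIT 1

Result: Research with max(salary) = 159024.74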